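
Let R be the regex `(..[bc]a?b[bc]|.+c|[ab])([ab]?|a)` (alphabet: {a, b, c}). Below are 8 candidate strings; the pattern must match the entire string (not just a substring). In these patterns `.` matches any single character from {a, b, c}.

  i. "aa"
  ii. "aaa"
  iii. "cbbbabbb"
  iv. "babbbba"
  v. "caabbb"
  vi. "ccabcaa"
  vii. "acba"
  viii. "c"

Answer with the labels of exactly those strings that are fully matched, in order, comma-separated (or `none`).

i

i. "aa" → match
ii. "aaa" → no match
iii. "cbbbabbb" → no match
iv. "babbbba" → no match
v. "caabbb" → no match
vi. "ccabcaa" → no match
vii. "acba" → no match
viii. "c" → no match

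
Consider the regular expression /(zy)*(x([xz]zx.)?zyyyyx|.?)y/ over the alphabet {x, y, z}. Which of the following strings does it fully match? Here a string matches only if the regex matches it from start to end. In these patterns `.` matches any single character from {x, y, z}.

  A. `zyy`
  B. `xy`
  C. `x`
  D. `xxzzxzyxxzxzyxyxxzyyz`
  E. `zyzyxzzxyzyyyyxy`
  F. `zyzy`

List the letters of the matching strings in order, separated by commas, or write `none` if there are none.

A → match
B → match
C → no match — must end with `y`
D → no match — must end with `y`
E → match
F → match

A, B, E, F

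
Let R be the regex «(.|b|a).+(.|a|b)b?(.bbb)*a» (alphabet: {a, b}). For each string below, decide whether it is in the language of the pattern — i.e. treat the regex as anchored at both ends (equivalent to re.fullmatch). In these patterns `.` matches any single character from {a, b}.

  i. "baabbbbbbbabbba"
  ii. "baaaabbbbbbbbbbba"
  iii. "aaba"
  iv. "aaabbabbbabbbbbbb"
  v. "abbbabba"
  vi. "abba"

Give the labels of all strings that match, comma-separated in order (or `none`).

i → match
ii → match
iii. "aaba" → match
iv → no match — must end with "a"
v. "abbbabba" → match
vi. "abba" → match

i, ii, iii, v, vi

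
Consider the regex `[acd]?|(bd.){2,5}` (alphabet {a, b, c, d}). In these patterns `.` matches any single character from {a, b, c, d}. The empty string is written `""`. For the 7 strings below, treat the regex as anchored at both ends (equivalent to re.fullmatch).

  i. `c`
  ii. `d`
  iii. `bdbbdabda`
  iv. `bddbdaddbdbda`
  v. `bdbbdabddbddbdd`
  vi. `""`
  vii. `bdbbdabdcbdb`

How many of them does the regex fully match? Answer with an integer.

6

i → match
ii → match
iii → match
iv → no match
v → match
vi → match
vii → match
Total matched: 6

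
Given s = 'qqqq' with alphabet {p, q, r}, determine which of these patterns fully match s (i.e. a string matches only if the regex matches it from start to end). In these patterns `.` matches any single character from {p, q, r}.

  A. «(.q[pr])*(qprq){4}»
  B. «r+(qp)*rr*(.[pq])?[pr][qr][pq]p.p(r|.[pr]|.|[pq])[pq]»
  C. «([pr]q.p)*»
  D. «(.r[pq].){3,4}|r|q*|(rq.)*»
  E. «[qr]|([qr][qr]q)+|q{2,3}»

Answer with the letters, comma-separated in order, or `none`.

A → no match — must end with 'qprq'
B → no match — must start with 'r'
C → no match
D → match
E → no match

D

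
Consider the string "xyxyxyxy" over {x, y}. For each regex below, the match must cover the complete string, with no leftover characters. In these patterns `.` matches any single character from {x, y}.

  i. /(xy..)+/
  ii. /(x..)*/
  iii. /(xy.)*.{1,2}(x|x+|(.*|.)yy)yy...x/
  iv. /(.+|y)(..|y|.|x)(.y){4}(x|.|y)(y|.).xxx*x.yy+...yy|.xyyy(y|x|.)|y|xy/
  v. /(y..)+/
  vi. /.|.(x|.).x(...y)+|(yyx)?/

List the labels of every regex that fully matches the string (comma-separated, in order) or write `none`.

i → match
ii → no match
iii → no match — must end with "x"
iv → no match
v → no match — must start with "y"
vi → no match

i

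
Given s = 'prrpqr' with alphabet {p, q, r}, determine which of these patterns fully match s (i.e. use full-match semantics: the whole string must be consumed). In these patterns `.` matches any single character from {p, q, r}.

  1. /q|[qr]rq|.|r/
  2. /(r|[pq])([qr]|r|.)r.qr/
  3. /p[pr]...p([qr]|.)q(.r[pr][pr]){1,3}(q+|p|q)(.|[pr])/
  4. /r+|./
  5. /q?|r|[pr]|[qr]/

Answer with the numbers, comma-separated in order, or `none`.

1 → no match
2 → match
3 → no match
4 → no match
5 → no match

2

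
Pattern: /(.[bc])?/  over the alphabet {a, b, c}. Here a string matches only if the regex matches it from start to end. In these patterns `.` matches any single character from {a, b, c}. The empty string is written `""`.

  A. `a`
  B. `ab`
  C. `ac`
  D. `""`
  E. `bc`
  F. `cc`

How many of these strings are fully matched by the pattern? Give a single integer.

5

A → no match
B → match
C → match
D → match
E → match
F → match
Total matched: 5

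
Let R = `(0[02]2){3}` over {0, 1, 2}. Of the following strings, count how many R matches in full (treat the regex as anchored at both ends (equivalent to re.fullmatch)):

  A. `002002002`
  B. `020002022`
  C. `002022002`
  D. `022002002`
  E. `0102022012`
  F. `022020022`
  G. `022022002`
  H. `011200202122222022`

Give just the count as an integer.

4

A → match
B → no match
C → match
D → match
E → no match
F → no match
G → match
H → no match
Total matched: 4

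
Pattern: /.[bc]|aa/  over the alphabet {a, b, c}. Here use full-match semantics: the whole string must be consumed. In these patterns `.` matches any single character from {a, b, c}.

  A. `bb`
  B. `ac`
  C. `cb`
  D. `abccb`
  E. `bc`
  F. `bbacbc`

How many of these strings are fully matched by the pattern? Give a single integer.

4

A → match
B → match
C → match
D → no match
E → match
F → no match
Total matched: 4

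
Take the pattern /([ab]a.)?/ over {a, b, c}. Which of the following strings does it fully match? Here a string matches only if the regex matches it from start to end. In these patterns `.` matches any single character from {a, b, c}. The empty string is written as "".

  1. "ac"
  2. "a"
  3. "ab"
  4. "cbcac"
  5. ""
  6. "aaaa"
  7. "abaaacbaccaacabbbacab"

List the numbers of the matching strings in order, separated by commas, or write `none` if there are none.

5

1. "ac" → no match
2. "a" → no match
3. "ab" → no match
4. "cbcac" → no match
5. "" → match
6. "aaaa" → no match
7 → no match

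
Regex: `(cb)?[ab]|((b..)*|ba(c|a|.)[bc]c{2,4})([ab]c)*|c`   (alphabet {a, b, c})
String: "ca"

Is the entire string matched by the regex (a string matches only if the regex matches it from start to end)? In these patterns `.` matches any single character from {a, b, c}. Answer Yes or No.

No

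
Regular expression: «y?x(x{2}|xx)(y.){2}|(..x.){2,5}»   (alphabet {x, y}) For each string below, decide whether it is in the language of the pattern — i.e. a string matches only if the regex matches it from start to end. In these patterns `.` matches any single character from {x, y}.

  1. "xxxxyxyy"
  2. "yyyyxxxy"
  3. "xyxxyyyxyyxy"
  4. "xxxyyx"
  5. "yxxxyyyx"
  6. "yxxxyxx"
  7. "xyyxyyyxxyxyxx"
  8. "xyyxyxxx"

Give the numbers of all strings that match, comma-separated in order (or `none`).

1 → no match
2 → no match
3 → no match
4 → no match
5 → match
6 → no match
7 → no match
8 → no match

5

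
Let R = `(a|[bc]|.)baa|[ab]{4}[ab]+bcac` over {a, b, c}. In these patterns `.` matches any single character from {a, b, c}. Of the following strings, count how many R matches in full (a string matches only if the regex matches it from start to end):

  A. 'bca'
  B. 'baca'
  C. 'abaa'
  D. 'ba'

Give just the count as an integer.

1

A. 'bca' → no match
B. 'baca' → no match
C. 'abaa' → match
D. 'ba' → no match
Total matched: 1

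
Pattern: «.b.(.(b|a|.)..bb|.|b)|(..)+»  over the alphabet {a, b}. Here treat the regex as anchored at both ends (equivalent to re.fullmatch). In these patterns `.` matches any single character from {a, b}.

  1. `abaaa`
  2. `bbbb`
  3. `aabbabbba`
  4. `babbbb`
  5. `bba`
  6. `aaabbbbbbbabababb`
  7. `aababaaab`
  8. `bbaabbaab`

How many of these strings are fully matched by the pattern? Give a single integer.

1 → no match
2 → match
3 → no match
4 → match
5 → no match
6 → no match
7 → no match
8 → no match
Total matched: 2

2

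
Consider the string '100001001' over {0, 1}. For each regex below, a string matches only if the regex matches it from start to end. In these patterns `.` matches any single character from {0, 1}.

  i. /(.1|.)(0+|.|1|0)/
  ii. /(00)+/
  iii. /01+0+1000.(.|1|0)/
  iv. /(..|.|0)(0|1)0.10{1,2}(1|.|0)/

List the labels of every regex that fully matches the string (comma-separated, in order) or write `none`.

i → no match
ii → no match — must start with '00'
iii → no match — must start with '01'
iv → match

iv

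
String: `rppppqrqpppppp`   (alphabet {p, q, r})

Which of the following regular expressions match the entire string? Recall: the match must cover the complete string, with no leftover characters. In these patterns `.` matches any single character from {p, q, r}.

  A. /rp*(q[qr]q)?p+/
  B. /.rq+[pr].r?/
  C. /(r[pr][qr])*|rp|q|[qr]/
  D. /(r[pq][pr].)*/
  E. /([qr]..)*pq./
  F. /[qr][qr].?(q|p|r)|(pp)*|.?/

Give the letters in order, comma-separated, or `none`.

A

A → match
B → no match
C → no match
D → no match
E → no match
F → no match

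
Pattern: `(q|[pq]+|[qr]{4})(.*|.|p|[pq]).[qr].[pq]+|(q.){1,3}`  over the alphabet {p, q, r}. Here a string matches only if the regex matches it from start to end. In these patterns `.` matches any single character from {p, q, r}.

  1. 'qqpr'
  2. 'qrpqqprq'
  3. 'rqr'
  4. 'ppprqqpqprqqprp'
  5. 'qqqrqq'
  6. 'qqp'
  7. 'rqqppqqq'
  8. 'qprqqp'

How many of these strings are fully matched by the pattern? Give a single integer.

1 → no match
2 → no match
3 → no match
4 → no match
5 → match
6 → no match
7 → no match
8 → match
Total matched: 2

2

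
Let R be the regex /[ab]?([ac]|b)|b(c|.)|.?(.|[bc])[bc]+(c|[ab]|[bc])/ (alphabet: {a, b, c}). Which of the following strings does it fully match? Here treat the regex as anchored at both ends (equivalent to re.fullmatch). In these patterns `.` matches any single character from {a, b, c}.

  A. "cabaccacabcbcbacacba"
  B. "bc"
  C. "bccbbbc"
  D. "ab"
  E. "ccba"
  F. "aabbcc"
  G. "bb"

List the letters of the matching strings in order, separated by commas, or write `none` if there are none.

A → no match
B → match
C → match
D → match
E → match
F → match
G → match

B, C, D, E, F, G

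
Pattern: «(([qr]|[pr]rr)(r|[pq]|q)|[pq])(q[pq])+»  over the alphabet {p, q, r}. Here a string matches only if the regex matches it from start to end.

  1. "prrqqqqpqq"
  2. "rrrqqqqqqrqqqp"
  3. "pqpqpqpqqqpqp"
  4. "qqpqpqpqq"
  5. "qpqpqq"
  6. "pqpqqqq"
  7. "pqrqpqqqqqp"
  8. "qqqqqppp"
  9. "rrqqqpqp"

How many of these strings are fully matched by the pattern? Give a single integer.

6

1 → match
2 → no match
3 → match
4 → match
5 → match
6 → match
7 → no match
8 → no match
9 → match
Total matched: 6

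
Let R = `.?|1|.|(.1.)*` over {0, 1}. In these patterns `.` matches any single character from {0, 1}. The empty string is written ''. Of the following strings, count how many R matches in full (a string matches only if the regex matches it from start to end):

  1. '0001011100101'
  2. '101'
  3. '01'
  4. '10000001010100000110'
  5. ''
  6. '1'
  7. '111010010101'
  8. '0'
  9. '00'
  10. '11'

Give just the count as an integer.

1 → no match
2 → no match
3 → no match
4 → no match
5 → match
6 → match
7 → no match
8 → match
9 → no match
10 → no match
Total matched: 3

3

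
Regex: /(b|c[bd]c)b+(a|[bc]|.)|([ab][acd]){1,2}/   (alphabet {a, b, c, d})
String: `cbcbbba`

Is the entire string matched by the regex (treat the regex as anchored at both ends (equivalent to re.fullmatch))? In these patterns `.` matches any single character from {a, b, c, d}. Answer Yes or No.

Yes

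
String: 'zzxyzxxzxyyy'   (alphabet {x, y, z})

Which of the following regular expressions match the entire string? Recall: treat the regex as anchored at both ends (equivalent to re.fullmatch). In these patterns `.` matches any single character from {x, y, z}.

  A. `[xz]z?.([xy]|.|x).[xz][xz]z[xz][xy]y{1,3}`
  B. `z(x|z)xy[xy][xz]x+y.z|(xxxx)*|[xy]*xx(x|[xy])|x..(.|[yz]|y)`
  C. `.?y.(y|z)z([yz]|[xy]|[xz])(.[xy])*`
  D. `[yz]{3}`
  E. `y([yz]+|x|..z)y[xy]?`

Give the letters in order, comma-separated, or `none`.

A → match
B → no match
C → no match
D → no match
E → no match — must start with 'y'

A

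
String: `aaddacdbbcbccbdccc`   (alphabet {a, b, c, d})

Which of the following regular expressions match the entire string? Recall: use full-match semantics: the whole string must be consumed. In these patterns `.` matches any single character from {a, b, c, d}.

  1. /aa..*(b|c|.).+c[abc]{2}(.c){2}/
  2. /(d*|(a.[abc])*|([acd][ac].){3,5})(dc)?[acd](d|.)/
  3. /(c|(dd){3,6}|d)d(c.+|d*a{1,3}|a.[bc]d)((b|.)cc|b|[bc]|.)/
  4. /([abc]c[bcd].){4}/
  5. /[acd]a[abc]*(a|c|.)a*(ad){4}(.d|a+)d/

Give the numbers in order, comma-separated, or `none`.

1

1 → match
2 → no match
3 → no match
4 → no match
5 → no match — must end with `d`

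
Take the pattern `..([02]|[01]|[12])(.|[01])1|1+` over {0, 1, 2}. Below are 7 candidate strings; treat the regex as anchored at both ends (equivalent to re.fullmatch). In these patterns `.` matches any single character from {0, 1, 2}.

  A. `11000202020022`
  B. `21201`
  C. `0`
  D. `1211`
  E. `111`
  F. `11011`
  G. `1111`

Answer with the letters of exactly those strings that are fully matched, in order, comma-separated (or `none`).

B, E, F, G

A → no match — must end with `1`
B → match
C → no match — must end with `1`
D → no match
E → match
F → match
G → match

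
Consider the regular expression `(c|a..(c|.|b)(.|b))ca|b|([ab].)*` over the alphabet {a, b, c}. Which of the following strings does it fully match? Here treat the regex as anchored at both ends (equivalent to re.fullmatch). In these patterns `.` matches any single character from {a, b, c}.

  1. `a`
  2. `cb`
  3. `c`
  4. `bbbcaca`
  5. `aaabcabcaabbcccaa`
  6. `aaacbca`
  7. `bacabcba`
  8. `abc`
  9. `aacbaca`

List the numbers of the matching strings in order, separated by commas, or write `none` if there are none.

6, 9

1 → no match
2 → no match
3 → no match
4 → no match
5 → no match
6 → match
7 → no match
8 → no match
9 → match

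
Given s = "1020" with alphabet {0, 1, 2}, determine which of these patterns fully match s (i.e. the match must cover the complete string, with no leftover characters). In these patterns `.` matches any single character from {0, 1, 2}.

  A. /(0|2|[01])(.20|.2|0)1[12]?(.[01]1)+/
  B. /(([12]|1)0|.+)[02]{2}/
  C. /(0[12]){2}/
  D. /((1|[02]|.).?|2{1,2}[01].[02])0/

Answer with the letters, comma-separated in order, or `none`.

B

A → no match — must end with "1"
B → match
C → no match — must start with "0"
D → no match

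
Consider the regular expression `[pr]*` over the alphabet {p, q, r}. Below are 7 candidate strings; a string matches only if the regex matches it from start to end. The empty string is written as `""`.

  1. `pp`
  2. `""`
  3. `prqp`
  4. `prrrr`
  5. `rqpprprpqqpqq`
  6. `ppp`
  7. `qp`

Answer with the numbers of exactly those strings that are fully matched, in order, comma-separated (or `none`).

1, 2, 4, 6

1. `pp` → match
2. `""` → match
3. `prqp` → no match
4. `prrrr` → match
5 → no match
6. `ppp` → match
7. `qp` → no match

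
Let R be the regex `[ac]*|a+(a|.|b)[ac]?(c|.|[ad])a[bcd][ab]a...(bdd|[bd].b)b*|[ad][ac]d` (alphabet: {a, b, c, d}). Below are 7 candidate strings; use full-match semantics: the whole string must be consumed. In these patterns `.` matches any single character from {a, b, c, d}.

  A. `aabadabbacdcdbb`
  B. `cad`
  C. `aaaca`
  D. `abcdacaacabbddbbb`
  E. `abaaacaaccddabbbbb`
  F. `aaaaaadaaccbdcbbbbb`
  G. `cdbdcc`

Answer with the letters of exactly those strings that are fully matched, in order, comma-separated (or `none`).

A → match
B. `cad` → no match
C. `aaaca` → match
D → match
E → match
F → match
G. `cdbdcc` → no match

A, C, D, E, F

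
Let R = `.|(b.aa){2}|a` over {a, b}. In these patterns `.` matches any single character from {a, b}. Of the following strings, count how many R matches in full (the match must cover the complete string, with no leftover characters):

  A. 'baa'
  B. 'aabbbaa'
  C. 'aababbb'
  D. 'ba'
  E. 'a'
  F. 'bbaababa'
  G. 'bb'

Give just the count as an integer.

A → no match
B → no match
C → no match
D → no match
E → match
F → no match
G → no match
Total matched: 1

1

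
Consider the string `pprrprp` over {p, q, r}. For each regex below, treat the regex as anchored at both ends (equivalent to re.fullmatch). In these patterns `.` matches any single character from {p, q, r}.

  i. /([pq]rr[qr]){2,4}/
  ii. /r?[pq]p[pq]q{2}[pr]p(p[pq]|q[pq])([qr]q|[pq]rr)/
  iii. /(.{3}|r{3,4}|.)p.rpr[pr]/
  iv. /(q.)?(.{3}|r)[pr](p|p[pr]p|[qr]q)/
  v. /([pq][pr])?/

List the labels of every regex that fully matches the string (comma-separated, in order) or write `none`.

iii, iv

i → no match
ii → no match
iii → match
iv → match
v → no match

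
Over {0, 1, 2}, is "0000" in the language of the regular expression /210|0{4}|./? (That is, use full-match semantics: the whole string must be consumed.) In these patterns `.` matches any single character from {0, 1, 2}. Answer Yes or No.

Yes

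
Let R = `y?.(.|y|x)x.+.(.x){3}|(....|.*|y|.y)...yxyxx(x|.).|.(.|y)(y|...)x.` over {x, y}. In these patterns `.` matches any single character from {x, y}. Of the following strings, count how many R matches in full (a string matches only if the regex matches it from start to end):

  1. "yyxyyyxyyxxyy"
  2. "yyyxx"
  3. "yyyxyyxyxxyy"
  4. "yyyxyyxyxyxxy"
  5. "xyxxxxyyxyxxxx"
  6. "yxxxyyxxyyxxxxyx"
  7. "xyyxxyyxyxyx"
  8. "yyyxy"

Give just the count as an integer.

1 → no match
2. "yyyxx" → match
3. "yyyxyyxyxxyy" → match
4 → no match
5 → match
6 → match
7. "xyyxxyyxyxyx" → no match
8. "yyyxy" → match
Total matched: 5

5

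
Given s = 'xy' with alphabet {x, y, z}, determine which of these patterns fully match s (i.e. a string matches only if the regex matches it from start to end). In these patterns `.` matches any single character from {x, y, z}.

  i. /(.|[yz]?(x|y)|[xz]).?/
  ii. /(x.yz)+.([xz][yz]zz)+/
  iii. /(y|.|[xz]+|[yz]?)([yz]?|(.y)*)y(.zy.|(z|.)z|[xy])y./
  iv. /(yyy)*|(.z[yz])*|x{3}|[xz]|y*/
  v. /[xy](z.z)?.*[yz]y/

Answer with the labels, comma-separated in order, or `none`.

i

i → match
ii → no match — must end with 'zz'
iii → no match
iv → no match
v → no match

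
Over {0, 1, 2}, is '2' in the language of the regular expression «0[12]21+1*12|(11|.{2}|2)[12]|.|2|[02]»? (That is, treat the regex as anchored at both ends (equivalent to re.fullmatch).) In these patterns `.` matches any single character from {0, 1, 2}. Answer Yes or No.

Yes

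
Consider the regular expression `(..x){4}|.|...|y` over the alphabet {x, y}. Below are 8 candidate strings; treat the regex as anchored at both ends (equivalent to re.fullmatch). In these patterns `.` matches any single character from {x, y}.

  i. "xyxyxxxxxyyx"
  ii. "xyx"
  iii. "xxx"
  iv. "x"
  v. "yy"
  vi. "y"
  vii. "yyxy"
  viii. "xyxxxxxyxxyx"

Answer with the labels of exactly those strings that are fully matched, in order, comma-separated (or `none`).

i, ii, iii, iv, vi, viii

i → match
ii → match
iii → match
iv → match
v → no match
vi → match
vii → no match
viii → match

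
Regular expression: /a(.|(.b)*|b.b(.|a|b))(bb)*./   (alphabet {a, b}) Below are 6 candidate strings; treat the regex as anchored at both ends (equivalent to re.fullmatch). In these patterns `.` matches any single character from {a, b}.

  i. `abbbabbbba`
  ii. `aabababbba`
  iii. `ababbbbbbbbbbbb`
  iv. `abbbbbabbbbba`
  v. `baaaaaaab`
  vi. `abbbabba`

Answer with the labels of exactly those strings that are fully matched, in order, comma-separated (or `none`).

i, ii, vi

i. `abbbabbbba` → match
ii. `aabababbba` → match
iii → no match
iv → no match
v. `baaaaaaab` → no match — must start with `a`
vi. `abbbabba` → match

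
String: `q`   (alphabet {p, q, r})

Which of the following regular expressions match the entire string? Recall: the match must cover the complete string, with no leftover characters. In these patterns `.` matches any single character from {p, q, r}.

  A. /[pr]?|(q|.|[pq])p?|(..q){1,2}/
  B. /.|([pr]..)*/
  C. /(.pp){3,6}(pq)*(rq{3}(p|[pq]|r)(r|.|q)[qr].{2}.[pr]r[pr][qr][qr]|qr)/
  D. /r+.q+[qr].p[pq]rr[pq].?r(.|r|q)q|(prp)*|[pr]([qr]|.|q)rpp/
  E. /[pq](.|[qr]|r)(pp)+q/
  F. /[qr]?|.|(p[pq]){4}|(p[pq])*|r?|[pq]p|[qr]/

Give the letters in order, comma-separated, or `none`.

A → match
B → match
C → no match
D → no match
E → no match — must end with `ppq`
F → match

A, B, F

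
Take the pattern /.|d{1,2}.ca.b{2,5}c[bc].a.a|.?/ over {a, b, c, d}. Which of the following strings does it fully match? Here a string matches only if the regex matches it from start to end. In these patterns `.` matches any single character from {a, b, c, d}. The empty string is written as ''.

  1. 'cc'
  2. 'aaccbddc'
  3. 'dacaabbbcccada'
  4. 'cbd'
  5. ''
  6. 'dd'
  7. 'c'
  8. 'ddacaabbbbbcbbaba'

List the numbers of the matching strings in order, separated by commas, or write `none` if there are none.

1. 'cc' → no match
2. 'aaccbddc' → no match
3 → match
4. 'cbd' → no match
5. '' → match
6. 'dd' → no match
7. 'c' → match
8 → match

3, 5, 7, 8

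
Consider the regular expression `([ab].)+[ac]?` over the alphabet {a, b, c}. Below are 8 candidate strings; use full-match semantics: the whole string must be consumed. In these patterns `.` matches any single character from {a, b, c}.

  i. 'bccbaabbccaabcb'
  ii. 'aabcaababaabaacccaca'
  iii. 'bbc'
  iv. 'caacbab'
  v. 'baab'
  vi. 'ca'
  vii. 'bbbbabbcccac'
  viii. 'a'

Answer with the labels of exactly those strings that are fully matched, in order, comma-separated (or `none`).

iii, v

i → no match
ii → no match
iii. 'bbc' → match
iv. 'caacbab' → no match
v. 'baab' → match
vi. 'ca' → no match
vii. 'bbbbabbcccac' → no match
viii. 'a' → no match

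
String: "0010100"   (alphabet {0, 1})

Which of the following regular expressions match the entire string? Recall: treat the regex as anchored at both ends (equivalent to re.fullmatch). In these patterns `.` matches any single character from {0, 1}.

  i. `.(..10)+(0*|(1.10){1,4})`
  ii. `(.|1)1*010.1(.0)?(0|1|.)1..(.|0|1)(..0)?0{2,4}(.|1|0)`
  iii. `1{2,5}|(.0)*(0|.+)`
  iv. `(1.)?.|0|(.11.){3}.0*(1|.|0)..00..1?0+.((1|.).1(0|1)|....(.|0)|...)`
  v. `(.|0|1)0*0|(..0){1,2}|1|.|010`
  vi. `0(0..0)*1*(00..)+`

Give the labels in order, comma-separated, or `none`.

i → no match
ii → no match
iii → match
iv → no match
v → no match
vi → no match

iii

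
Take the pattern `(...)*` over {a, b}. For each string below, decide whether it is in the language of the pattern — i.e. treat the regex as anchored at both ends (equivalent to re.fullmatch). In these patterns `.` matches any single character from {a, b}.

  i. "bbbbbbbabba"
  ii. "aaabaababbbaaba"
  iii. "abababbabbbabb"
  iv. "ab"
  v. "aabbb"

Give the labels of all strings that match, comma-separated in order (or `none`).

ii

i → no match
ii → match
iii → no match
iv → no match
v → no match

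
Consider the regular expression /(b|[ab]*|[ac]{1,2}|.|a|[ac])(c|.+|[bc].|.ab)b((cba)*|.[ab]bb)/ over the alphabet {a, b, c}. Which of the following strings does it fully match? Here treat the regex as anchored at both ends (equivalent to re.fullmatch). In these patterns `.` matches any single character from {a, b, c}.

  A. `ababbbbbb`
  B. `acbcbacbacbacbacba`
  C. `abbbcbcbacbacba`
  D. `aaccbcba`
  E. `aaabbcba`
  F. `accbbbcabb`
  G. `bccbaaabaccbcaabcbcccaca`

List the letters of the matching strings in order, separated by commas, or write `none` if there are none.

A, B, C, D, E, F

A → match
B → match
C → match
D → match
E → match
F → match
G → no match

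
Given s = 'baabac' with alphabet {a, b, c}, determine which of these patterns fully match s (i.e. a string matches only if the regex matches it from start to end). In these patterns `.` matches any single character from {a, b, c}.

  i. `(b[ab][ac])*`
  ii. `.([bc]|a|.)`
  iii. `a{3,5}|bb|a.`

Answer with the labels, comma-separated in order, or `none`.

i → match
ii → no match
iii → no match

i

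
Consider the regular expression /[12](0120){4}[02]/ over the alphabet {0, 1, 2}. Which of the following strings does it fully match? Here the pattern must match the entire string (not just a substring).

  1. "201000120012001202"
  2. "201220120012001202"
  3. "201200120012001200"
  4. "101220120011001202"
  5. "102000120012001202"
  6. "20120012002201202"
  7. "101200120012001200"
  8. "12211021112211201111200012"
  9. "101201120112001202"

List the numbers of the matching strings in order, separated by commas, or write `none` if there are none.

1 → no match
2 → no match
3 → match
4 → no match
5 → no match
6 → no match
7 → match
8 → no match
9 → no match

3, 7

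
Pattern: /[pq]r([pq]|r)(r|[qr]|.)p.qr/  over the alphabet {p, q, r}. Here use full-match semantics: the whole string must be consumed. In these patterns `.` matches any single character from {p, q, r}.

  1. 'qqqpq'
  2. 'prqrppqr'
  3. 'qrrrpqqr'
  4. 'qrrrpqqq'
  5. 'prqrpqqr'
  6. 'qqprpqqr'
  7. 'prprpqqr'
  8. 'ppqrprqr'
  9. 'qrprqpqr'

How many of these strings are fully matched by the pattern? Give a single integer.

4

1 → no match — must end with 'qr'
2 → match
3 → match
4 → no match — must end with 'qr'
5 → match
6 → no match
7 → match
8 → no match
9 → no match
Total matched: 4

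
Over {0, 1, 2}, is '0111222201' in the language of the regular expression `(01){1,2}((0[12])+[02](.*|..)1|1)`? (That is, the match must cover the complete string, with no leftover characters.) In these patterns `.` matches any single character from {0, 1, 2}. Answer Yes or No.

No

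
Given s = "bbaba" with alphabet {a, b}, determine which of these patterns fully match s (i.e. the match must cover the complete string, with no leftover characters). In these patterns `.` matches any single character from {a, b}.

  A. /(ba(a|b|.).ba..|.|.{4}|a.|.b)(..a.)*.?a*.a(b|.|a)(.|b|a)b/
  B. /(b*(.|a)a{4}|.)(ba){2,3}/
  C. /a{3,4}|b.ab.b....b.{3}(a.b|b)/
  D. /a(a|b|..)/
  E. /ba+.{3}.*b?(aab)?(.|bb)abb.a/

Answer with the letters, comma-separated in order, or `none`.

A → no match — must end with "b"
B → match
C → no match
D → no match — must start with "a"
E → no match — must start with "ba"

B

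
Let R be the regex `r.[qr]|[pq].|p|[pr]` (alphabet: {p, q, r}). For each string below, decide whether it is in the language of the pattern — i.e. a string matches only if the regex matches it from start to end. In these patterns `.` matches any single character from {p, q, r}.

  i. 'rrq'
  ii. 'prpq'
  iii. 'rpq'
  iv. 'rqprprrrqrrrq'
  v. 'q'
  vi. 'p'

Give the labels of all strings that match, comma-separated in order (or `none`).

i. 'rrq' → match
ii. 'prpq' → no match
iii. 'rpq' → match
iv → no match
v. 'q' → no match
vi. 'p' → match

i, iii, vi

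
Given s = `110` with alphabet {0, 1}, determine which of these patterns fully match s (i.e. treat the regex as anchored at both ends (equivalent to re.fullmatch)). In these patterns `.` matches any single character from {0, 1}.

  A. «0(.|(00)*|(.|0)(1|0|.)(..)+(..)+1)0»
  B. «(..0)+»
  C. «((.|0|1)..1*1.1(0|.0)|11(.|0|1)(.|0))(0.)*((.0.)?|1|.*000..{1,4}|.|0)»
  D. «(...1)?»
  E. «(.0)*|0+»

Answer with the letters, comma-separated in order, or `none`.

A → no match — must start with `0`
B → match
C → no match
D → no match
E → no match

B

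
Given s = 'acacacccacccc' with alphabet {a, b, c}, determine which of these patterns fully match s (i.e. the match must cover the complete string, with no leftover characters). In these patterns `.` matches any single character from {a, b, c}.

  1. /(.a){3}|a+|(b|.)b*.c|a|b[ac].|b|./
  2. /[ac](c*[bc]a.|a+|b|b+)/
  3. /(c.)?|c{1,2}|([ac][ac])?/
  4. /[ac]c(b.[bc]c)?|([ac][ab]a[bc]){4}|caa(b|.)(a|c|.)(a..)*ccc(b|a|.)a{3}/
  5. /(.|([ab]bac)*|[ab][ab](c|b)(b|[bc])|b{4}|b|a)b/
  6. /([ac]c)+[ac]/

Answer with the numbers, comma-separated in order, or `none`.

1 → no match
2 → no match
3 → no match
4 → no match
5 → no match — must end with 'b'
6 → match

6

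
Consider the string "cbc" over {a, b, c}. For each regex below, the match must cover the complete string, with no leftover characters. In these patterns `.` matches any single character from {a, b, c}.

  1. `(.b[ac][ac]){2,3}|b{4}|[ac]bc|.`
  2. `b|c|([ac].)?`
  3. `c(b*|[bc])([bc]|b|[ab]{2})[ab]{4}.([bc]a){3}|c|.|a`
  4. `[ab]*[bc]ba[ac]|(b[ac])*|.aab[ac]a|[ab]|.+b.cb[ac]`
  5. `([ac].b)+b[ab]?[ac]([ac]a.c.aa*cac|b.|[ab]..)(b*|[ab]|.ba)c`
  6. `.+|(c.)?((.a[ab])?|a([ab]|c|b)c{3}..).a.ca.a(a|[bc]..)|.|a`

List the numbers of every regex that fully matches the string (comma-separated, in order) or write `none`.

1 → match
2 → no match
3 → no match
4 → no match
5 → no match
6 → match

1, 6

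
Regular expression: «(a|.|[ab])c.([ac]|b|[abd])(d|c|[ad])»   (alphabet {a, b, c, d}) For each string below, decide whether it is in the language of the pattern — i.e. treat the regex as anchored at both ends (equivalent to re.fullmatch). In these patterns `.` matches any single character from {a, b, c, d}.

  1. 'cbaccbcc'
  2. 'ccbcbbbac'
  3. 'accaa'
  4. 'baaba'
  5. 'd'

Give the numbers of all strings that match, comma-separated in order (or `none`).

3

1 → no match
2 → no match
3 → match
4 → no match
5 → no match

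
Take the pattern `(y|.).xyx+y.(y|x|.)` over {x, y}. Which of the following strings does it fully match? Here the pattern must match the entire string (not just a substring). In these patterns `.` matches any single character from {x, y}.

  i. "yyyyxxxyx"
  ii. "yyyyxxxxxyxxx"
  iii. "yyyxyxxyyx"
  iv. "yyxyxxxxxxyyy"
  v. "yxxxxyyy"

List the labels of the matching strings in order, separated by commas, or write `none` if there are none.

i → no match
ii → no match
iii → no match
iv → match
v → no match

iv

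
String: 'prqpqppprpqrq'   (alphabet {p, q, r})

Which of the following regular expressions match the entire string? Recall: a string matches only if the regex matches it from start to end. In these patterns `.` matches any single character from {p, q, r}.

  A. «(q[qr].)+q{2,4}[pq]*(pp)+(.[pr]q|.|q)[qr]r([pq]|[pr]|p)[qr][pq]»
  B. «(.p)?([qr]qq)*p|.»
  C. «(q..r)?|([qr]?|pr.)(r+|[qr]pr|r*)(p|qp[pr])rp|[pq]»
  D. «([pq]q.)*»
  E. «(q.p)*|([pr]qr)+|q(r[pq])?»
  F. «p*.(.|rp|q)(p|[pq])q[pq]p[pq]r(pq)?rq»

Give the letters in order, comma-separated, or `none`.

F

A → no match — must start with 'q'
B → no match
C → no match
D → no match
E → no match
F → match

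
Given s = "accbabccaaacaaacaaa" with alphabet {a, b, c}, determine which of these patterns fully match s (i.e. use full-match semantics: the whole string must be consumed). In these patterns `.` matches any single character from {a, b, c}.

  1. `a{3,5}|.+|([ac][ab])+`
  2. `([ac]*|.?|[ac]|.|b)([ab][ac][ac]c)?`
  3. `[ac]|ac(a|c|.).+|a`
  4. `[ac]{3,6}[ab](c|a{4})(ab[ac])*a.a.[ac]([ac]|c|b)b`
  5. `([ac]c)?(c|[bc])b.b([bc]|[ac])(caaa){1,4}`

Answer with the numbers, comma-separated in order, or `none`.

1 → match
2 → no match
3 → match
4 → no match — must end with "b"
5 → match

1, 3, 5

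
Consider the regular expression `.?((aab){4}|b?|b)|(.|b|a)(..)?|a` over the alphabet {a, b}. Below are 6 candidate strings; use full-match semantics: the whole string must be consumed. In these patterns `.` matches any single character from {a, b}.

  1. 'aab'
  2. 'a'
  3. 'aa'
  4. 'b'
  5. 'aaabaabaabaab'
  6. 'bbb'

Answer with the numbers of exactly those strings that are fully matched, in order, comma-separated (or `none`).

1, 2, 4, 5, 6

1. 'aab' → match
2. 'a' → match
3. 'aa' → no match
4. 'b' → match
5 → match
6. 'bbb' → match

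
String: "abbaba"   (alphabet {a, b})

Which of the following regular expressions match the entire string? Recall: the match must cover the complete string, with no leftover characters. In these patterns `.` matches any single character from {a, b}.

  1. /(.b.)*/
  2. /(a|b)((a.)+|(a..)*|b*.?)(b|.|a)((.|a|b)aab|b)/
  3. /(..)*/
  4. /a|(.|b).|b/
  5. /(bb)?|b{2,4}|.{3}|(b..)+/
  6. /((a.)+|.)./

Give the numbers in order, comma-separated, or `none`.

1 → match
2 → no match
3 → match
4 → no match
5 → no match
6 → no match

1, 3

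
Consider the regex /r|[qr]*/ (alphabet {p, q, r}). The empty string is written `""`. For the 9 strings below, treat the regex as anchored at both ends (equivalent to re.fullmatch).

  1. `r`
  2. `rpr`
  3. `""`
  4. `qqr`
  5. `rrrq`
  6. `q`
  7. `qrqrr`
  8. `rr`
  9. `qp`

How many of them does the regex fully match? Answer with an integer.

7

1 → match
2 → no match
3 → match
4 → match
5 → match
6 → match
7 → match
8 → match
9 → no match
Total matched: 7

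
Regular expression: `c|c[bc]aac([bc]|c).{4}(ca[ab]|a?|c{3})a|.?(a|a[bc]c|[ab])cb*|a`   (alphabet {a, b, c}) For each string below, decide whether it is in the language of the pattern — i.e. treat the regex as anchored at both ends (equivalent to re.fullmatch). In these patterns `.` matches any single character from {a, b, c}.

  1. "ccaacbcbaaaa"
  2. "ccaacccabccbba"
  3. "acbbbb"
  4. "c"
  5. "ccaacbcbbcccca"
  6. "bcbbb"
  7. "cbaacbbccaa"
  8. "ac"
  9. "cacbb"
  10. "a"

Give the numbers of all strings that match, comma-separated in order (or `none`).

1, 3, 4, 5, 6, 7, 8, 9, 10

1 → match
2 → no match
3 → match
4 → match
5 → match
6 → match
7 → match
8 → match
9 → match
10 → match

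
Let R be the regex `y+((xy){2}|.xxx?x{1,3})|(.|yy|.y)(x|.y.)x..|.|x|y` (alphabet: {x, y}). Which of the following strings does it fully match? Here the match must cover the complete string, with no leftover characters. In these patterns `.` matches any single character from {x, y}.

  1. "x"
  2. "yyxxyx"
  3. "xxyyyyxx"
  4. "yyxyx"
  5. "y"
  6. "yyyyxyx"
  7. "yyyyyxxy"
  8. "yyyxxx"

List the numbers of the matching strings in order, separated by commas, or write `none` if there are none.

1, 2, 5, 6, 7, 8

1. "x" → match
2. "yyxxyx" → match
3. "xxyyyyxx" → no match
4. "yyxyx" → no match
5. "y" → match
6. "yyyyxyx" → match
7. "yyyyyxxy" → match
8. "yyyxxx" → match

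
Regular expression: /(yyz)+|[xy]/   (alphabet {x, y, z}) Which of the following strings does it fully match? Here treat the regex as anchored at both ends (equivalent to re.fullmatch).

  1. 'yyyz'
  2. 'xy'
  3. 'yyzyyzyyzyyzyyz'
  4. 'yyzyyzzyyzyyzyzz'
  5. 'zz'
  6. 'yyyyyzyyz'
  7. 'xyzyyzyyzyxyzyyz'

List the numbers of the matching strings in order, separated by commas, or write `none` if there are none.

3

1. 'yyyz' → no match
2. 'xy' → no match
3 → match
4 → no match
5. 'zz' → no match
6. 'yyyyyzyyz' → no match
7 → no match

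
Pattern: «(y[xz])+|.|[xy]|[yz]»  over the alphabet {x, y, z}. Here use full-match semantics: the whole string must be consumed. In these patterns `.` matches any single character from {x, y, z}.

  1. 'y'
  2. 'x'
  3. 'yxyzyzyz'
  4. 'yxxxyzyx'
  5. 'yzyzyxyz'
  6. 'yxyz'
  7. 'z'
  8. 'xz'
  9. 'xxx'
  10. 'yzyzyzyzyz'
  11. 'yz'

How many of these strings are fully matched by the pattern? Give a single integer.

1. 'y' → match
2. 'x' → match
3. 'yxyzyzyz' → match
4. 'yxxxyzyx' → no match
5. 'yzyzyxyz' → match
6. 'yxyz' → match
7. 'z' → match
8. 'xz' → no match
9. 'xxx' → no match
10. 'yzyzyzyzyz' → match
11. 'yz' → match
Total matched: 8

8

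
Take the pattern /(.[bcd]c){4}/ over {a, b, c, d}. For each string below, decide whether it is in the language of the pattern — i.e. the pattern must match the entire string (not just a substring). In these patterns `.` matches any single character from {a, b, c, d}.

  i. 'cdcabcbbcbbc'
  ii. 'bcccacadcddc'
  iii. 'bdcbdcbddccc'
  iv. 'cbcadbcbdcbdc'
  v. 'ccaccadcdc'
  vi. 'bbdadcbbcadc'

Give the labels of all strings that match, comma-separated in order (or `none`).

i → match
ii → no match
iii → no match
iv → no match
v → no match
vi → no match

i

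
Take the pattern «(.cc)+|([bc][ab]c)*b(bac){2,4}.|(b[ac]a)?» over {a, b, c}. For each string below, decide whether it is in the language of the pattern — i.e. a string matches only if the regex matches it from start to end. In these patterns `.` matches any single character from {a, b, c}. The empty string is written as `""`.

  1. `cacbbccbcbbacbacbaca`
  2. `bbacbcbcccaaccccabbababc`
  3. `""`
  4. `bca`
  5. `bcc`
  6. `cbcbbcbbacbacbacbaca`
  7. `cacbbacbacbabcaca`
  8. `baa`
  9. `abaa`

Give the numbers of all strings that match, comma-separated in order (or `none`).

1 → match
2 → no match
3 → match
4 → match
5 → match
6 → match
7 → no match
8 → match
9 → no match

1, 3, 4, 5, 6, 8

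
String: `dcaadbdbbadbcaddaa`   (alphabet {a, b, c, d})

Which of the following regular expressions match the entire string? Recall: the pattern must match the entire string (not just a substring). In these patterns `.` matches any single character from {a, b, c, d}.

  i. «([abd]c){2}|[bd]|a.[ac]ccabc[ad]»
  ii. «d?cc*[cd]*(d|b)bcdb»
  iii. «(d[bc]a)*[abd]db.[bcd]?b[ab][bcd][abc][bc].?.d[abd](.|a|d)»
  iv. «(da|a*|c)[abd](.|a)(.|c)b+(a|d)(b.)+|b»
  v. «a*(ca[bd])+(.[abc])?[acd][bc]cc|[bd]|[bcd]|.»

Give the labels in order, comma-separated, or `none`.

iii

i → no match
ii → no match — must end with `bcdb`
iii → match
iv → no match
v → no match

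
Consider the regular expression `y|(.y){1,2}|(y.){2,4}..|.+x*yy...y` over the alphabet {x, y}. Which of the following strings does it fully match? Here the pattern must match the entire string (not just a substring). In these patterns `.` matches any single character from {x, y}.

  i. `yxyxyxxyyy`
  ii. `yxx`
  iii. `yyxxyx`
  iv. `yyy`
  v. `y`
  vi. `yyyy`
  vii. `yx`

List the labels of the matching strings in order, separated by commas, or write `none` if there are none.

v, vi

i → no match
ii → no match
iii → no match
iv → no match
v → match
vi → match
vii → no match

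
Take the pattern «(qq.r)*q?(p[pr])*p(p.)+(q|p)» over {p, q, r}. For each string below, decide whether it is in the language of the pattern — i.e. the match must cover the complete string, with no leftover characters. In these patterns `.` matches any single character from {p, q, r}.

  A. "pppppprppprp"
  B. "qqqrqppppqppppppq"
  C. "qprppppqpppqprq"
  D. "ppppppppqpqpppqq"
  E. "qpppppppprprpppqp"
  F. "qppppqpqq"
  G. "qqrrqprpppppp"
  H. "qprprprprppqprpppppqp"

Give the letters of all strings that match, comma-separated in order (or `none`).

A → match
B → match
C → match
D → match
E → match
F → match
G → match
H → match

A, B, C, D, E, F, G, H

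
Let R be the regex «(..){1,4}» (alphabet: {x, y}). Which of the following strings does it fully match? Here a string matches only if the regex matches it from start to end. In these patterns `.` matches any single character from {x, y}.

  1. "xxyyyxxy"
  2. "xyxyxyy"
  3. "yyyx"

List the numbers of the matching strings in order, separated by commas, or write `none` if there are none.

1, 3

1. "xxyyyxxy" → match
2. "xyxyxyy" → no match
3. "yyyx" → match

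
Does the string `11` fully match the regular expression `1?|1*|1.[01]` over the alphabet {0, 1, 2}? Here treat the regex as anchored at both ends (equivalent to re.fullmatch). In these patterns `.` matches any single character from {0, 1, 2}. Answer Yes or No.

Yes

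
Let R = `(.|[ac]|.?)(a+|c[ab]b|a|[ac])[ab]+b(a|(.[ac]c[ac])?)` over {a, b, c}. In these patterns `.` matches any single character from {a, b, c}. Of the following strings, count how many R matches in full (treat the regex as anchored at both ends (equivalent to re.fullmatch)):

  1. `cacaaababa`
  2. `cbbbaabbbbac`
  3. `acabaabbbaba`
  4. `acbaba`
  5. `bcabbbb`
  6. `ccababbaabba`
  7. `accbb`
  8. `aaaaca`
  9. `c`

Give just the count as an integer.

1 → no match
2 → no match
3 → match
4 → match
5 → match
6 → match
7 → no match
8 → no match
9 → no match
Total matched: 4

4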